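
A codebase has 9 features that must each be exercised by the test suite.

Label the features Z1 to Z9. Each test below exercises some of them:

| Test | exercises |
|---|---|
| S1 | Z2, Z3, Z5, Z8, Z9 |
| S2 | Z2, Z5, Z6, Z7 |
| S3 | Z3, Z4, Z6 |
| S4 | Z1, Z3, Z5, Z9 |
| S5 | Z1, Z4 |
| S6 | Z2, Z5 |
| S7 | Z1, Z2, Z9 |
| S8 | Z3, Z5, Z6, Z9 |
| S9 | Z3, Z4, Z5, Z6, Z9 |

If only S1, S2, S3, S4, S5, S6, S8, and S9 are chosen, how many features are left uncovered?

Union of S1, S2, S3, S4, S5, S6, S8, S9 = {Z1, Z2, Z3, Z4, Z5, Z6, Z7, Z8, Z9} — that's every feature, so 0 are uncovered.

0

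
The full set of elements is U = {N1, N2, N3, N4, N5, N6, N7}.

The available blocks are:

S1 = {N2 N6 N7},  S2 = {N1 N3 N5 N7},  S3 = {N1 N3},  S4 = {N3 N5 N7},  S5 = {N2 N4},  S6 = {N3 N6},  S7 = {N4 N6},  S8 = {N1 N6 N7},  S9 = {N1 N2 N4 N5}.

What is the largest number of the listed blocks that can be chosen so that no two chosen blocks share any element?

S3, S5 are pairwise disjoint (S3={N1,N3}; S5={N2,N4}).
Every remaining block overlaps one of these, and no 3 of the listed blocks are pairwise disjoint, so 2 is the maximum.

2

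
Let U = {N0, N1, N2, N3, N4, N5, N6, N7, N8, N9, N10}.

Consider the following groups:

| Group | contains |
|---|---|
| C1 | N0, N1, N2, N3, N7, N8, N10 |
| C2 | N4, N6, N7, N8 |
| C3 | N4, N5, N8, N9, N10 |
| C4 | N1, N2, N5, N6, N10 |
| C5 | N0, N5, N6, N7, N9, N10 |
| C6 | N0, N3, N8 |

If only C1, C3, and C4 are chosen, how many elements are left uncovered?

Union of C1, C3, C4 = {N0, N1, N2, N3, N4, N5, N6, N7, N8, N9, N10} — that's every element, so 0 are uncovered.

0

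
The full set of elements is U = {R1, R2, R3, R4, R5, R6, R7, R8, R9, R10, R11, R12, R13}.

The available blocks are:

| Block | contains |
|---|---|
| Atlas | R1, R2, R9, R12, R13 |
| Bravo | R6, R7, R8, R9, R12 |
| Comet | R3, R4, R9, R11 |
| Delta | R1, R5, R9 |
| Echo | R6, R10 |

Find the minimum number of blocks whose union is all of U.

Take {Atlas, Bravo, Comet, Delta, Echo}. Their union is {R1, R2, R3, R4, R5, R6, R7, R8, R9, R10, R11, R12, R13}, which is all 13 elements.
No 4 of the 5 blocks cover everything (all 5 combinations miss at least one element), so 5 is optimal.

5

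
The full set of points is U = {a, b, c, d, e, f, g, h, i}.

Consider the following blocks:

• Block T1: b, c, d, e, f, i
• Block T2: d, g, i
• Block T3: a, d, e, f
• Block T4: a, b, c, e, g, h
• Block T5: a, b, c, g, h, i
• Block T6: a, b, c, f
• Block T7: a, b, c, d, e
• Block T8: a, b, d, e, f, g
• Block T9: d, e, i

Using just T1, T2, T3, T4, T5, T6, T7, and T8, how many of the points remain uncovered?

Union of T1, T2, T3, T4, T5, T6, T7, T8 = {a, b, c, d, e, f, g, h, i} — that's every point, so 0 are uncovered.

0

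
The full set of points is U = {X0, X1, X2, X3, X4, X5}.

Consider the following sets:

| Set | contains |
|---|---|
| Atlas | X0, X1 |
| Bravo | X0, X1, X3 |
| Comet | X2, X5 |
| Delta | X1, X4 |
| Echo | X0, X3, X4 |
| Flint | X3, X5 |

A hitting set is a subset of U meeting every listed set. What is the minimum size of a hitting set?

The 3 points {X1, X4, X5} hit every set.
No choice of 2 points meets every set, so 3 is the minimum.

3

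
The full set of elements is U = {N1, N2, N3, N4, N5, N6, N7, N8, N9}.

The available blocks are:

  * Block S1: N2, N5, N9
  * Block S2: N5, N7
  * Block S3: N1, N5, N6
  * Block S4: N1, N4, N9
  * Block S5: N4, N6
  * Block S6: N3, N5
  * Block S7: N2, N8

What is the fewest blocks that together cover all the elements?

Take {S2, S3, S4, S6, S7}. Their union is {N1, N2, N3, N4, N5, N6, N7, N8, N9}, which is all 9 elements.
No 4 of the 7 blocks cover everything (all 35 combinations miss at least one element), so 5 is optimal.

5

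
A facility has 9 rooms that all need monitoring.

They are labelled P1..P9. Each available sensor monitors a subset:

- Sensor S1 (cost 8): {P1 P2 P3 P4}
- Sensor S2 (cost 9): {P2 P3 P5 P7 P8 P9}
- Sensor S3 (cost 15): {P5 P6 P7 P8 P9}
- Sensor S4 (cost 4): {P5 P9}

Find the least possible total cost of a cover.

23

S1, S3 together cover every room (S1 ∪ S3 = {P1, P2, P3, P4, P5, P6, P7, P8, P9}); total cost 8 + 15 = 23.
The greedy pick S2, S1, S3 costs 32; no covering selection beats 23.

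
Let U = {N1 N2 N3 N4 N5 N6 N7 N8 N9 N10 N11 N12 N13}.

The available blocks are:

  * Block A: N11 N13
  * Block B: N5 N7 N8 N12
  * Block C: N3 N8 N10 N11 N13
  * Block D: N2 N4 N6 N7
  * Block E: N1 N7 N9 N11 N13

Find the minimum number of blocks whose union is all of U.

4

B, C, D, and E cover everything between them: the union {N1, N2, N3, N4, N5, N6, N7, N8, N9, N10, N11, N12, N13} is all of U.
Only E contains N1, so E is forced; the remaining 8 items need at least 3 more blocks (each remaining block adds at most 3) — so at least 4 blocks are needed, and 4 is optimal.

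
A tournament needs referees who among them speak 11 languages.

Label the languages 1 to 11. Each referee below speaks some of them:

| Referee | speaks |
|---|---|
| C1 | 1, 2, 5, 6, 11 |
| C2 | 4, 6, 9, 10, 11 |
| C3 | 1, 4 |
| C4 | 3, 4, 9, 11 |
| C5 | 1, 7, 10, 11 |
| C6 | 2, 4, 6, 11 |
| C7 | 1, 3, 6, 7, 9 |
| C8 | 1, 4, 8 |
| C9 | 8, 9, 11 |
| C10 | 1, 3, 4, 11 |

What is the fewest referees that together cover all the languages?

4

C1 and C2 and C7 and C8 together: C1 ∪ C2 ∪ C7 ∪ C8 = {1, 2, 3, 4, 5, 6, 7, 8, 9, 10, 11} — every language is covered.
No 3 of the 10 referees cover everything (all 120 combinations miss at least one language), so 4 is optimal.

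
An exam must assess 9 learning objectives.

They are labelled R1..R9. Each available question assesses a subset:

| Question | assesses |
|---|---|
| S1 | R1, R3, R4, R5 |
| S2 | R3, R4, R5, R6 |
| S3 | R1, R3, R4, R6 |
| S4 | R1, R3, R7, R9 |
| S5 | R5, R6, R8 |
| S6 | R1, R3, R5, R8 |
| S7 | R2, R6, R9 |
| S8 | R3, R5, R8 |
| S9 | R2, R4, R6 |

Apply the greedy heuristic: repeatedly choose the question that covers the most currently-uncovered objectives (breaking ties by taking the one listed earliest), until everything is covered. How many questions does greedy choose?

Greedy: pick S1 (covers 4 new) → pick S7 (covers 3 new) → pick S4 (covers 1 new) → pick S5 (covers 1 new). Total picks: 4.
(The true minimum cover uses only 3 questions, so greedy is not optimal here.)

4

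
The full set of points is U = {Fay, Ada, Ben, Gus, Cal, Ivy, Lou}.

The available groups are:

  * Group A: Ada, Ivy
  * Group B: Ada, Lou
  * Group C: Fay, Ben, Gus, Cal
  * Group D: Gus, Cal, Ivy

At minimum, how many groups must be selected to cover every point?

Take {A, B, C}. Their union is {Fay, Ada, Ben, Gus, Cal, Ivy, Lou}, which is all 7 points.
Only C contains Fay, so C is forced; the remaining 3 points need at least 2 more groups (each remaining group adds at most 2) — so at least 3 groups are needed, and 3 is optimal.

3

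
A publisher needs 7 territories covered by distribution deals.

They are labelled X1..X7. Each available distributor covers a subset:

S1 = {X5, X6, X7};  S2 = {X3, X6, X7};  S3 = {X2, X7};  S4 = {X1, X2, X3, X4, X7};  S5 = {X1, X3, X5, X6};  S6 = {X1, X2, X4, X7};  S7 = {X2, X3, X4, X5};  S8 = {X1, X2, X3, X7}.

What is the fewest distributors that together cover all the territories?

2

Take {S1, S4}. Their union is {X1, X2, X3, X4, X5, X6, X7}, which is all 7 territories.
No single distributor has all 7 territories (the largest, S4, has 5), so 2 is optimal.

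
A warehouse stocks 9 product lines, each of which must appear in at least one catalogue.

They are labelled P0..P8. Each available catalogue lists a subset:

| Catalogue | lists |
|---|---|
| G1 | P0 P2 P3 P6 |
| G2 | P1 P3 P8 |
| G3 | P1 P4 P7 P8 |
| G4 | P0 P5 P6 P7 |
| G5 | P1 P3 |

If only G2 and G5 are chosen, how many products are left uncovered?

6

Union of G2, G5 = {P1, P3, P8}.
Not covered: P0, P2, P4, P5, P6, P7 — 6 products.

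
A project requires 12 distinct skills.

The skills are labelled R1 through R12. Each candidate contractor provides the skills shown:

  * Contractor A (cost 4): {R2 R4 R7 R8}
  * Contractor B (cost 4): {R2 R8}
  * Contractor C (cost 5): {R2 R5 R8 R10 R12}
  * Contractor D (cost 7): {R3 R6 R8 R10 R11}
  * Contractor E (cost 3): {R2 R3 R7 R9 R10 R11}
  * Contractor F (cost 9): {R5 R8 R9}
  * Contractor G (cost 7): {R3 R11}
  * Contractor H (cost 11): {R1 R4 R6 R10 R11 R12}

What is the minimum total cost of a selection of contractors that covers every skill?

19

C, E, H together cover every skill (C ∪ E ∪ H = {R1, R2, R3, R4, R5, R6, R7, R8, R9, R10, R11, R12}); total cost 5 + 3 + 11 = 19.
No covering selection has total cost below 19.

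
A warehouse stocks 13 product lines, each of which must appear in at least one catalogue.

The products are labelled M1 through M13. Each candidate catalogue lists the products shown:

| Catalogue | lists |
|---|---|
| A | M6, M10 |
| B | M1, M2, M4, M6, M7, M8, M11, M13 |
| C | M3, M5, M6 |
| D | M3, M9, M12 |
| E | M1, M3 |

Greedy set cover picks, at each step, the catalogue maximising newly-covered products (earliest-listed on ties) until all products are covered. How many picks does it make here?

Greedy: pick B (covers 8 new) → pick D (covers 3 new) → pick A (covers 1 new) → pick C (covers 1 new). Total picks: 4.

4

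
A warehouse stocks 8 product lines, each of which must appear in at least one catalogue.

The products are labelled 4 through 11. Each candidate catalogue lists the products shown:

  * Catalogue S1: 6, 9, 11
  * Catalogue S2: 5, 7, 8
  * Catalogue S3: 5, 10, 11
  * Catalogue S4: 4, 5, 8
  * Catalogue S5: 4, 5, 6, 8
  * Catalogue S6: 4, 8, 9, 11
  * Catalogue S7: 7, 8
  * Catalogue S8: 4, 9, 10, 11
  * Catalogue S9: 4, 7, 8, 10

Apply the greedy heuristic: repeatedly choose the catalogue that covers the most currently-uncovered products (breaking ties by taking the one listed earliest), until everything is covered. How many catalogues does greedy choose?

Greedy: pick S5 (covers 4 new) → pick S8 (covers 3 new) → pick S2 (covers 1 new). Total picks: 3.

3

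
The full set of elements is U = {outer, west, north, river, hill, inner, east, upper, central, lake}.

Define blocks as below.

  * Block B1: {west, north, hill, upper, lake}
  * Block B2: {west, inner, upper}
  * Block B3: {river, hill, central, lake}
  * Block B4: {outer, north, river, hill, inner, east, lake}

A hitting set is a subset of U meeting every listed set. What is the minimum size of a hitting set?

Take H = {west, hill}. Each listed block contains at least one of these, so H is a hitting set of size 2.
The blocks B2, B3 are pairwise disjoint, so any hitting set needs a separate element for each — at least 2. Hence 2 is optimal.

2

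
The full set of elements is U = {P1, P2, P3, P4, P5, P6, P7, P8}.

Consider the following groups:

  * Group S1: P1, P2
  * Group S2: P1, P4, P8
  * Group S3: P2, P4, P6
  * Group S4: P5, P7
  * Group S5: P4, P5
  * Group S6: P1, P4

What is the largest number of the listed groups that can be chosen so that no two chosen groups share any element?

S1, S5 are pairwise disjoint (S1={P1,P2}; S5={P4,P5}).
Every remaining group overlaps one of these, and no 3 of the listed groups are pairwise disjoint, so 2 is the maximum.

2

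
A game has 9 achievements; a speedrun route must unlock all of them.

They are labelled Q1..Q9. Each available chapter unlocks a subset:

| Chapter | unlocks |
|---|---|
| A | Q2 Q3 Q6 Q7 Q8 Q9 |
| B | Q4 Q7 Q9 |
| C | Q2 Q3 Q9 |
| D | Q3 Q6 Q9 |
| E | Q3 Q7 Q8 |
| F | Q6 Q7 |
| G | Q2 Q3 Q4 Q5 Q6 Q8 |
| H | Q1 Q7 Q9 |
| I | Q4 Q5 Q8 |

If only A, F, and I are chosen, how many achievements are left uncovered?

Union of A, F, I = {Q2, Q3, Q4, Q5, Q6, Q7, Q8, Q9}.
Not covered: Q1 — 1 achievement.

1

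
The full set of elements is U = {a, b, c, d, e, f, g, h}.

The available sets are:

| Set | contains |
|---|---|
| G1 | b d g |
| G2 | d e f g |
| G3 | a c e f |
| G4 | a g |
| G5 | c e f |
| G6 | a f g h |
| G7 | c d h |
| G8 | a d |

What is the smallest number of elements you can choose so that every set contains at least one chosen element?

3

Take T = {d, f, g}. Each listed set contains at least one of these, so T is a hitting set of size 3.
No choice of 2 elements meets every set, so 3 is the minimum.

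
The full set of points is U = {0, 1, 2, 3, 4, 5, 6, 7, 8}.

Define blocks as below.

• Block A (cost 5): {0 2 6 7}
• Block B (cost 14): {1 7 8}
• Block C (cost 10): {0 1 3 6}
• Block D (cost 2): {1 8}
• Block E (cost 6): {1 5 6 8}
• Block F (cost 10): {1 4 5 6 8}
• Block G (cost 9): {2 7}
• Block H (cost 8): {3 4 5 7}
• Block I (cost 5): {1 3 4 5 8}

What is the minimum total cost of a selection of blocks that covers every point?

A, I together cover every point (A ∪ I = {0, 1, 2, 3, 4, 5, 6, 7, 8}); total cost 5 + 5 = 10.
The greedy pick D, A, I costs 12; no covering selection beats 10.

10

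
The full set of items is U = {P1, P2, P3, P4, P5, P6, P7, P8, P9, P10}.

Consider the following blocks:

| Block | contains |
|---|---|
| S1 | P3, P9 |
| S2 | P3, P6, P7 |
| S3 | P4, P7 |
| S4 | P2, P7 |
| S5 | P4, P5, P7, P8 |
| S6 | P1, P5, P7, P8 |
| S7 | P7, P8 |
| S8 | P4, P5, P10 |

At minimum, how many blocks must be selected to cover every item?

Take {S1, S2, S4, S6, S8}. Their union is {P1, P2, P3, P4, P5, P6, P7, P8, P9, P10}, which is all 10 items.
No 4 of the 8 blocks cover everything (all 70 combinations miss at least one item), so 5 is optimal.

5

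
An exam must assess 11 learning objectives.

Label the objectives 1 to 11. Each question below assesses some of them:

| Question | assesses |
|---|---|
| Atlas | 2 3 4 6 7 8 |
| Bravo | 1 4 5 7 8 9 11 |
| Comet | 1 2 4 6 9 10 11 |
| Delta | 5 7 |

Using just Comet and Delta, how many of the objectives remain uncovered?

2

Union of Comet, Delta = {1, 2, 4, 5, 6, 7, 9, 10, 11}.
Not covered: 3, 8 — 2 objectives.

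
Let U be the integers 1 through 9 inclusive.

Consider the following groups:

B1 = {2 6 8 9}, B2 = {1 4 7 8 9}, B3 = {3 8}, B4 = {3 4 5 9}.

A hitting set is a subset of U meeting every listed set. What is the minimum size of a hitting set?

Take H = {3, 9}. Each listed group contains at least one of these, so H is a hitting set of size 2.
No single point lies in every group, so at least 2 are needed and 2 is optimal.

2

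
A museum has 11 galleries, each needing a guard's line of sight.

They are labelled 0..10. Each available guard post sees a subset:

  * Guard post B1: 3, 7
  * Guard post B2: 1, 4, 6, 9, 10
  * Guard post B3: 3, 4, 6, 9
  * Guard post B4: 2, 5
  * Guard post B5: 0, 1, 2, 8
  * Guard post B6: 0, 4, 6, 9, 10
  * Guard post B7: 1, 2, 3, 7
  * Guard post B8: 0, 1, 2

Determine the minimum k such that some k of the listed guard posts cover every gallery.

B4 and B5 and B6 and B7 together: B4 ∪ B5 ∪ B6 ∪ B7 = {0, 1, 2, 3, 4, 5, 6, 7, 8, 9, 10} — every gallery is covered.
No 3 of the 8 guard posts cover everything (all 56 combinations miss at least one gallery), so 4 is optimal.

4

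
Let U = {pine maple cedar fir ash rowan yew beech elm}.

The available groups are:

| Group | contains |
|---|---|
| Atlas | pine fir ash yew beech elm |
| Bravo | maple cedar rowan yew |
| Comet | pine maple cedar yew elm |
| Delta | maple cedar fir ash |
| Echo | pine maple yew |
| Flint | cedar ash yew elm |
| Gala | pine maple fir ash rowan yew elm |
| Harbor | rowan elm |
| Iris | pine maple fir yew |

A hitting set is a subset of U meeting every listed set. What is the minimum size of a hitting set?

2

Take H = {maple, elm}. Each listed group contains at least one of these, so H is a hitting set of size 2.
The groups Delta, Harbor are pairwise disjoint, so any hitting set needs a separate element for each — at least 2. Hence 2 is optimal.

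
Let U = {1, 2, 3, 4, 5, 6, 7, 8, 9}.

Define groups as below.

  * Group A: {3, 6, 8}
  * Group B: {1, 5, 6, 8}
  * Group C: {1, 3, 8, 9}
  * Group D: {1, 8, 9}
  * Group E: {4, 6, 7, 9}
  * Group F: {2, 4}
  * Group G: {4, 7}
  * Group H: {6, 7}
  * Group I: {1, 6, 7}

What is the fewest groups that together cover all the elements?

4

B, C, F, and I cover everything between them: the union {1, 2, 3, 4, 5, 6, 7, 8, 9} is all of U.
No 3 of the 9 groups cover everything (all 84 combinations miss at least one element), so 4 is optimal.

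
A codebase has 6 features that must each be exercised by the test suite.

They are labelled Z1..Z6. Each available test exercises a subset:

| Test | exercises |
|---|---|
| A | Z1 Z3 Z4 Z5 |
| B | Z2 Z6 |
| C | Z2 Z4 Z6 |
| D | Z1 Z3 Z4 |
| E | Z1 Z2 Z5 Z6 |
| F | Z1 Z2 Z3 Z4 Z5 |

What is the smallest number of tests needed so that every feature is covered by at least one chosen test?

Take {E, F}. Their union is {Z1, Z2, Z3, Z4, Z5, Z6}, which is all 6 features.
No single test has all 6 features (the largest, F, has 5), so 2 is optimal.

2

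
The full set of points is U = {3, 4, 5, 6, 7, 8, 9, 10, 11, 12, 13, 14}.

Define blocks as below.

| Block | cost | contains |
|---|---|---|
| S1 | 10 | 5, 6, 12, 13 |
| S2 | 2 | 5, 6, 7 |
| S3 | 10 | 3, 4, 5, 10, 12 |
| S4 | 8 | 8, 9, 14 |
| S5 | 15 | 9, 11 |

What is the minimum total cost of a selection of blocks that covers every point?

45

S1, S2, S3, S4, S5 together cover every point (S1 ∪ S2 ∪ S3 ∪ S4 ∪ S5 = {3, 4, 5, 6, 7, 8, 9, 10, 11, 12, 13, 14}); total cost 10 + 2 + 10 + 8 + 15 = 45.
No covering selection has total cost below 45.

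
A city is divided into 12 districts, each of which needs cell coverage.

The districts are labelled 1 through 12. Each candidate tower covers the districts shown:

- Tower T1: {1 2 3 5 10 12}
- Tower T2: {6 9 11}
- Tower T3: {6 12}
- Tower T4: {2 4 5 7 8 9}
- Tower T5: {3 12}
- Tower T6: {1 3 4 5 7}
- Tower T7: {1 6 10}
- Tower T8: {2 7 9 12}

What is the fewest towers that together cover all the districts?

Take {T1, T2, T4}. Their union is {1, 2, 3, 4, 5, 6, 7, 8, 9, 10, 11, 12}, which is all 12 districts.
Only T4 contains 8, so T4 is forced; the remaining 6 districts need at least 2 more towers (each remaining tower adds at most 4) — so at least 3 towers are needed, and 3 is optimal.

3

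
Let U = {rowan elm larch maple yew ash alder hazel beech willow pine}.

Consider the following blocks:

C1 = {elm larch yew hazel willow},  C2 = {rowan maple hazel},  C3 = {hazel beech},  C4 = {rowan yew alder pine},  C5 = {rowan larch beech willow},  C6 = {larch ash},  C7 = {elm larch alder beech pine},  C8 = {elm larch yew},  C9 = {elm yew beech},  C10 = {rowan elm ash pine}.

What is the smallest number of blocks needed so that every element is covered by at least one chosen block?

Take {C2, C4, C5, C10}. Their union is {rowan, elm, larch, maple, yew, ash, alder, hazel, beech, willow, pine}, which is all 11 elements.
No 3 of the 10 blocks cover everything (all 120 combinations miss at least one element), so 4 is optimal.

4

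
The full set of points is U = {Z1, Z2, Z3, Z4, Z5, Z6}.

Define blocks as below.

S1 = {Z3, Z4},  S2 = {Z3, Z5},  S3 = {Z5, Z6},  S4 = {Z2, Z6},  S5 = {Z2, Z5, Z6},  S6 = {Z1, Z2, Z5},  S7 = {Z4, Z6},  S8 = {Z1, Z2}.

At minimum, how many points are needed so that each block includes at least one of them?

The 3 points {Z2, Z3, Z6} hit every block.
The blocks S2, S7, S8 are pairwise disjoint, so any hitting set needs a separate point for each — at least 3. Hence 3 is optimal.

3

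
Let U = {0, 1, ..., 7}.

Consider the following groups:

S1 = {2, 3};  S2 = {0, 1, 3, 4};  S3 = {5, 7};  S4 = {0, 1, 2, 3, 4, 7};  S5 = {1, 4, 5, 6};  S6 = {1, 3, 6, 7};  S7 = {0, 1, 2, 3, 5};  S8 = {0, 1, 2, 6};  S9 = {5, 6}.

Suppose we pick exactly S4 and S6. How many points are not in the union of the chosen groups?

1

Union of S4, S6 = {0, 1, 2, 3, 4, 6, 7}.
Not covered: 5 — 1 point.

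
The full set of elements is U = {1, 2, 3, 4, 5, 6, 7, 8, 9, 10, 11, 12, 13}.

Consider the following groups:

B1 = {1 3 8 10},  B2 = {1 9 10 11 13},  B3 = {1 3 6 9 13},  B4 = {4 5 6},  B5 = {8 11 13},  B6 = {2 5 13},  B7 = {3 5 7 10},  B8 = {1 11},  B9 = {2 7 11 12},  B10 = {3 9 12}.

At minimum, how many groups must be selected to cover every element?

4

Take {B1, B2, B4, B9}. Their union is {1, 2, 3, 4, 5, 6, 7, 8, 9, 10, 11, 12, 13}, which is all 13 elements.
No 3 of the 10 groups cover everything (all 120 combinations miss at least one element), so 4 is optimal.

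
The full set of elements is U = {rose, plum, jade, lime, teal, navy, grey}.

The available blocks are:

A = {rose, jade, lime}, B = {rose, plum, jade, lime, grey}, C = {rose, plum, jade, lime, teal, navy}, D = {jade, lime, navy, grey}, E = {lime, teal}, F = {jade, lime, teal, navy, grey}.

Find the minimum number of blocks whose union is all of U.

C and F together: C ∪ F = {rose, plum, jade, lime, teal, navy, grey} — every element is covered.
No single block has all 7 elements (the largest, C, has 6), so 2 is optimal.

2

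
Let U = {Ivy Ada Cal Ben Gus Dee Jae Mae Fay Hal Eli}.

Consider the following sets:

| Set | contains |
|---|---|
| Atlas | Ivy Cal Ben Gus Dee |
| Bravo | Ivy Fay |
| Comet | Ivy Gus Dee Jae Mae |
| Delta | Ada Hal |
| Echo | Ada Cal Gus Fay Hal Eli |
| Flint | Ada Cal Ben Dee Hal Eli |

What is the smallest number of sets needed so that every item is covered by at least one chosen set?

3

Atlas and Comet and Echo together: Atlas ∪ Comet ∪ Echo = {Ivy, Ada, Cal, Ben, Gus, Dee, Jae, Mae, Fay, Hal, Eli} — every item is covered.
Only Comet contains Jae, so Comet is forced; the remaining 6 items need at least 2 more sets (each remaining set adds at most 5) — so at least 3 sets are needed, and 3 is optimal.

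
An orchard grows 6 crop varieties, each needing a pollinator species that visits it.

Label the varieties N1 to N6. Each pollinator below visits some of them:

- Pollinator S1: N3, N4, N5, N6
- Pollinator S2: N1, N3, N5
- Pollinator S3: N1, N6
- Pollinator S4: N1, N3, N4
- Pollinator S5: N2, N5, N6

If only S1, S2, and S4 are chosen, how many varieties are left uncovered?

Union of S1, S2, S4 = {N1, N3, N4, N5, N6}.
Not covered: N2 — 1 variety.

1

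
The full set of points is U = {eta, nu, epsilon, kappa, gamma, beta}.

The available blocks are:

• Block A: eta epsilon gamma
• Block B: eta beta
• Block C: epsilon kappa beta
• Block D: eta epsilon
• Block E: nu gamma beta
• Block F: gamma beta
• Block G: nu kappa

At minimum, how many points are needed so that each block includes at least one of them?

H = {eta, kappa, gamma} meets every block (each contains at least one member of H), and |H| = 3.
The blocks D, F, G are pairwise disjoint, so any hitting set needs a separate point for each — at least 3. Hence 3 is optimal.

3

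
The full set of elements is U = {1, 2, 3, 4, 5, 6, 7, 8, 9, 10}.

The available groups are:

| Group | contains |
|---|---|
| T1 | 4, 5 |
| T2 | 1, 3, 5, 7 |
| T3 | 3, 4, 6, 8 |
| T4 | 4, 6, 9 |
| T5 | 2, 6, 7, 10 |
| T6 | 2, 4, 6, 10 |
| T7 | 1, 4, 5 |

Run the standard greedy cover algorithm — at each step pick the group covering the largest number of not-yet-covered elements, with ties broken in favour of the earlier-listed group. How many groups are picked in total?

4

Greedy: pick T2 (covers 4 new) → pick T6 (covers 4 new) → pick T3 (covers 1 new) → pick T4 (covers 1 new). Total picks: 4.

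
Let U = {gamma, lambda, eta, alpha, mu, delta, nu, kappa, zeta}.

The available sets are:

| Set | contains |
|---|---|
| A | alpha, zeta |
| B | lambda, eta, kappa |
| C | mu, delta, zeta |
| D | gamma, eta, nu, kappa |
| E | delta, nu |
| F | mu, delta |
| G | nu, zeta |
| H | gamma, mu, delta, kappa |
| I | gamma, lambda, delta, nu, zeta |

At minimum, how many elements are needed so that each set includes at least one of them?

The 3 elements {delta, kappa, zeta} hit every set.
The sets A, B, E are pairwise disjoint, so any hitting set needs a separate element for each — at least 3. Hence 3 is optimal.

3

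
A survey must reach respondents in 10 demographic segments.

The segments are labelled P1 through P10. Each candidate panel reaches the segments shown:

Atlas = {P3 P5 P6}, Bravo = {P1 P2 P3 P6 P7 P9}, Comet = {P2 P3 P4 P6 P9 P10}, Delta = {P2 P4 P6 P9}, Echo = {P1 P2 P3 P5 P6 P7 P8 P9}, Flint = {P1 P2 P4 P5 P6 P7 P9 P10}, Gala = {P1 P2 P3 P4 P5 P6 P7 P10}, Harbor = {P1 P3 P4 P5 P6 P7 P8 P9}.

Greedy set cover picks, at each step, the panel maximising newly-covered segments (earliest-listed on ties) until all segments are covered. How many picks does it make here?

2

Greedy: pick Echo (covers 8 new) → pick Comet (covers 2 new). Total picks: 2.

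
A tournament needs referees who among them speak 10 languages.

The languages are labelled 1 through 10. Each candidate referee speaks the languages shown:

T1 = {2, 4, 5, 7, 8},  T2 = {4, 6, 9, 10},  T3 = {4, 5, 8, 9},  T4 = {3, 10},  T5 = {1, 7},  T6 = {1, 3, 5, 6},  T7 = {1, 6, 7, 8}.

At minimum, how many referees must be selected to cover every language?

T1 and T2 and T6 together: T1 ∪ T2 ∪ T6 = {1, 2, 3, 4, 5, 6, 7, 8, 9, 10} — every language is covered.
Only T1 contains 2, so T1 is forced; the remaining 5 languages need at least 2 more referees (each remaining referee adds at most 3) — so at least 3 referees are needed, and 3 is optimal.

3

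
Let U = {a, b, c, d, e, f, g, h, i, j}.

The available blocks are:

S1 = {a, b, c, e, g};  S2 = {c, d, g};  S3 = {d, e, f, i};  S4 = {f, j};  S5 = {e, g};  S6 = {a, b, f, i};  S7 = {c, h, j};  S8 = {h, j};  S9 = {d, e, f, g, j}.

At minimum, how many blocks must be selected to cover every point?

3

S1 and S3 and S7 together: S1 ∪ S3 ∪ S7 = {a, b, c, d, e, f, g, h, i, j} — every point is covered.
No 2 of the 9 blocks cover everything (all 36 combinations miss at least one point), so 3 is optimal.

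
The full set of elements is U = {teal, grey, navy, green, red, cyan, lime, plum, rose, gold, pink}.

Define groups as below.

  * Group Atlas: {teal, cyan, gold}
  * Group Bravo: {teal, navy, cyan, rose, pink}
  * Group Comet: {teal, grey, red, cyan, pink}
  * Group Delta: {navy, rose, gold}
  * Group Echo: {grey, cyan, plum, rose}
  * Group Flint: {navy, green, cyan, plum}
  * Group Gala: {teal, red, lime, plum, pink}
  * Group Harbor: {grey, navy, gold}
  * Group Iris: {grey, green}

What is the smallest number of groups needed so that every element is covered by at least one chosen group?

4

Take {Bravo, Delta, Gala, Iris}. Their union is {teal, grey, navy, green, red, cyan, lime, plum, rose, gold, pink}, which is all 11 elements.
No 3 of the 9 groups cover everything (all 84 combinations miss at least one element), so 4 is optimal.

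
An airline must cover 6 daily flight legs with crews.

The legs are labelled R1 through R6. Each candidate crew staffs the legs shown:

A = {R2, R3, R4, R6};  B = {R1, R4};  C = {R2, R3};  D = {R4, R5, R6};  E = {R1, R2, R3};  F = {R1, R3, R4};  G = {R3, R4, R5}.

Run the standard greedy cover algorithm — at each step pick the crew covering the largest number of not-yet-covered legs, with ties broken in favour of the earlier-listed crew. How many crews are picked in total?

3

Greedy: pick A (covers 4 new) → pick B (covers 1 new) → pick D (covers 1 new). Total picks: 3.
(The true minimum cover uses only 2 crews, so greedy is not optimal here.)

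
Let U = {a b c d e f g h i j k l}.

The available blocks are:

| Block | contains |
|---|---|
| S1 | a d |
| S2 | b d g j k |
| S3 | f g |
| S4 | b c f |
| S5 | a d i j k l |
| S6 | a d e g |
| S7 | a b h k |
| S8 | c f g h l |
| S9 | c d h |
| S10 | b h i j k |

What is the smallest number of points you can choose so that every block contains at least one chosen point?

T = {d, f, k} meets every block (each contains at least one member of T), and |T| = 3.
The blocks S1, S3, S10 are pairwise disjoint, so any hitting set needs a separate point for each — at least 3. Hence 3 is optimal.

3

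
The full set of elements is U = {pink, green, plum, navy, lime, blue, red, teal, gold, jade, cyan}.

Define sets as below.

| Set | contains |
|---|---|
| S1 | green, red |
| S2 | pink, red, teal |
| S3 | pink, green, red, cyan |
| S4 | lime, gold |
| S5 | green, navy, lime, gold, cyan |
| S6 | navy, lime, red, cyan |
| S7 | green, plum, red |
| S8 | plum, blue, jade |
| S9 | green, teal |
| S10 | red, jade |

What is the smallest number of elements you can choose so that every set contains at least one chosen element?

4

The 4 elements {green, lime, teal, jade} hit every set.
No choice of 3 elements meets every set, so 4 is the minimum.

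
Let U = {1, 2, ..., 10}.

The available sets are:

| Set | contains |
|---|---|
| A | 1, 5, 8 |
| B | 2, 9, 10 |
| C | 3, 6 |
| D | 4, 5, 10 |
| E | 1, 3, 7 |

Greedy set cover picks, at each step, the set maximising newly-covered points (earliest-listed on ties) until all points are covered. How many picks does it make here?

5

Greedy: pick A (covers 3 new) → pick B (covers 3 new) → pick C (covers 2 new) → pick D (covers 1 new) → pick E (covers 1 new). Total picks: 5.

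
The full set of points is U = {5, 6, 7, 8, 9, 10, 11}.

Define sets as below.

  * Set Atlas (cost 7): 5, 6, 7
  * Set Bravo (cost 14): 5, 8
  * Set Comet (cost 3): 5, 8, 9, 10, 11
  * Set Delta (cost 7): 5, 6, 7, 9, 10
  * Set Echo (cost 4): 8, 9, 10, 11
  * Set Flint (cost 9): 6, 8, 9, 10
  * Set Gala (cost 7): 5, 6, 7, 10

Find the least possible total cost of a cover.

10

Comet, Gala together cover every point (Comet ∪ Gala = {5, 6, 7, 8, 9, 10, 11}); total cost 3 + 7 = 10.
No covering selection has total cost below 10.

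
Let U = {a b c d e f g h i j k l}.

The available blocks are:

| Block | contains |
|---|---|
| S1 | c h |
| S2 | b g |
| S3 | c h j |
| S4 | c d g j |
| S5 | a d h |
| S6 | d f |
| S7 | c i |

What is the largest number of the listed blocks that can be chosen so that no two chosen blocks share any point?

3

S2, S3, S6 are pairwise disjoint (S2={b,g}; S3={c,h,j}; S6={d,f}).
Every remaining block overlaps one of these, and no 4 of the listed blocks are pairwise disjoint, so 3 is the maximum.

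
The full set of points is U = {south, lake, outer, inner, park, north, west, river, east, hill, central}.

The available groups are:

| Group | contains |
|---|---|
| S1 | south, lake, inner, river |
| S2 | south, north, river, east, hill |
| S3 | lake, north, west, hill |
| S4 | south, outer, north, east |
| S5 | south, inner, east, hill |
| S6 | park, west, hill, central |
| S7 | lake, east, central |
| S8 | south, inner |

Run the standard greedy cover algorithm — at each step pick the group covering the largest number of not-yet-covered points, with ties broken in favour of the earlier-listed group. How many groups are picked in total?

4

Greedy: pick S2 (covers 5 new) → pick S6 (covers 3 new) → pick S1 (covers 2 new) → pick S4 (covers 1 new). Total picks: 4.
(The true minimum cover uses only 3 groups, so greedy is not optimal here.)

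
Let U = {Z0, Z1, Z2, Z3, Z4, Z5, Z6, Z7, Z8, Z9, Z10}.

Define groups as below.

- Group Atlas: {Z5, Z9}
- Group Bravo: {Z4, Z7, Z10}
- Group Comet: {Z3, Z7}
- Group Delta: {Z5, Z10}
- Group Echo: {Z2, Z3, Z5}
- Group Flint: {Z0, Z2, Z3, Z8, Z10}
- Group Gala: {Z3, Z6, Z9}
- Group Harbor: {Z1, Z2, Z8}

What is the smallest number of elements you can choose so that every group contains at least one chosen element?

The 4 elements {Z2, Z3, Z5, Z10} hit every group.
No choice of 3 elements meets every group, so 4 is the minimum.

4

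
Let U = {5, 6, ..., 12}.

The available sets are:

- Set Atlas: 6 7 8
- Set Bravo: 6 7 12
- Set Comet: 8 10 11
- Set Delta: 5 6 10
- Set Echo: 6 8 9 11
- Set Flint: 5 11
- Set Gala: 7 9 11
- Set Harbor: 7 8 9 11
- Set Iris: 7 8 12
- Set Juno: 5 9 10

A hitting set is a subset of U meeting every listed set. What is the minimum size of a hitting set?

Take H = {5, 7, 8}. Each listed set contains at least one of these, so H is a hitting set of size 3.
No choice of 2 points meets every set, so 3 is the minimum.

3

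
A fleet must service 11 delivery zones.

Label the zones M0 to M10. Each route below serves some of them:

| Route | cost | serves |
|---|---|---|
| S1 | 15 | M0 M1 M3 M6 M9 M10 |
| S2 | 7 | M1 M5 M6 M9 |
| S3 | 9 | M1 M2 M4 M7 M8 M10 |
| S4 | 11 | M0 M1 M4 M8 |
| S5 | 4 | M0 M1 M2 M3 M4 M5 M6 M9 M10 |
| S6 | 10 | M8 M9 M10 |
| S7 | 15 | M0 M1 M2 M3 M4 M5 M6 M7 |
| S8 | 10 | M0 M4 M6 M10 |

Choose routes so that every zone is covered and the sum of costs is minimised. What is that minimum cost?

13

S3, S5 together cover every zone (S3 ∪ S5 = {M0, M1, M2, M3, M4, M5, M6, M7, M8, M9, M10}); total cost 9 + 4 = 13.
No covering selection has total cost below 13.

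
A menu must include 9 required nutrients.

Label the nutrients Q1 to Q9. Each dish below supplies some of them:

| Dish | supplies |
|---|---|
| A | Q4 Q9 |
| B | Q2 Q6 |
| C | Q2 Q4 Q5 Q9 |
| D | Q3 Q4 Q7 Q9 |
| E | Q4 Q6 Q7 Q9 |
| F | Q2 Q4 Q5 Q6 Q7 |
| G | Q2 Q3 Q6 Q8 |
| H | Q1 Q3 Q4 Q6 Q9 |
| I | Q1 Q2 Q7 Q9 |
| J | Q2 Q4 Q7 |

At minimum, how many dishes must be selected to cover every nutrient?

F and G and H together: F ∪ G ∪ H = {Q1, Q2, Q3, Q4, Q5, Q6, Q7, Q8, Q9} — every nutrient is covered.
Only G contains Q8, so G is forced; the remaining 5 nutrients need at least 2 more dishes (each remaining dish adds at most 3) — so at least 3 dishes are needed, and 3 is optimal.

3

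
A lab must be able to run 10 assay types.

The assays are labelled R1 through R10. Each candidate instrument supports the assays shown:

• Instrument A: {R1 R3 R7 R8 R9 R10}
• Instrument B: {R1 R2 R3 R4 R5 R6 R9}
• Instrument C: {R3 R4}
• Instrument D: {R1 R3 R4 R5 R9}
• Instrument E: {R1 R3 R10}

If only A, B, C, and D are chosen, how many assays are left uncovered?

Union of A, B, C, D = {R1, R2, R3, R4, R5, R6, R7, R8, R9, R10} — that's every assay, so 0 are uncovered.

0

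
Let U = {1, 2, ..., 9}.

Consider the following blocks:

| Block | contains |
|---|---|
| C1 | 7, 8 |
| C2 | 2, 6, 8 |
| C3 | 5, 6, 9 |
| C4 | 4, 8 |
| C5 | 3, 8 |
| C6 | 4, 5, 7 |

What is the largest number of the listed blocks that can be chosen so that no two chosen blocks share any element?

C2, C6 are pairwise disjoint (C2={2,6,8}; C6={4,5,7}).
Every remaining block overlaps one of these, and no 3 of the listed blocks are pairwise disjoint, so 2 is the maximum.

2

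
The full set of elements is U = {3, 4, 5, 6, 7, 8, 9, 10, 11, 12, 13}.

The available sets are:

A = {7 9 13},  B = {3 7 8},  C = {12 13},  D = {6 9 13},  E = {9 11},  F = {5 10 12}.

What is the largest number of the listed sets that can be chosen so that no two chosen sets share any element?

3

B, C, E are pairwise disjoint (B={3,7,8}; C={12,13}; E={9,11}).
Every remaining set overlaps one of these, and no 4 of the listed sets are pairwise disjoint, so 3 is the maximum.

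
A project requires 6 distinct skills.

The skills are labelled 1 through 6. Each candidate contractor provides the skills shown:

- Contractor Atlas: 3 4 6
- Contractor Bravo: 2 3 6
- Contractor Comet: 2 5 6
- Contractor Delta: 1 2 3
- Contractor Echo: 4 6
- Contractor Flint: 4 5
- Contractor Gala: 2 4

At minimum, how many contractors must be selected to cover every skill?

3

Comet and Delta and Flint together: Comet ∪ Delta ∪ Flint = {1, 2, 3, 4, 5, 6} — every skill is covered.
Only Delta contains 1, so Delta is forced; the remaining 3 skills need at least 2 more contractors (each remaining contractor adds at most 2) — so at least 3 contractors are needed, and 3 is optimal.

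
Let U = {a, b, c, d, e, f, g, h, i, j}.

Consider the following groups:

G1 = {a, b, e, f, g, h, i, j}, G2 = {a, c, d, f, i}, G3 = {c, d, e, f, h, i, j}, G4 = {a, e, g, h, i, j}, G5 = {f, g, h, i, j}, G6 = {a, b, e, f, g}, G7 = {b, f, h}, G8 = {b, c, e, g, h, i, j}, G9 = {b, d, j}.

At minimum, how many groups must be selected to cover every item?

2

G3 and G6 cover everything between them: the union {a, b, c, d, e, f, g, h, i, j} is all of U.
No single group has all 10 items (the largest, G1, has 8), so 2 is optimal.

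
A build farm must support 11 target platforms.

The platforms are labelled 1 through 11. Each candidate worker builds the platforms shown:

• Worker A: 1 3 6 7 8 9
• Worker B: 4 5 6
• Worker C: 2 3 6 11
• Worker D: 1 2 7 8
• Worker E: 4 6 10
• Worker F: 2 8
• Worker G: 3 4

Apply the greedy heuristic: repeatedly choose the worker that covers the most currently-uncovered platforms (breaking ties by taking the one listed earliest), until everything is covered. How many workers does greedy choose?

4

Greedy: pick A (covers 6 new) → pick B (covers 2 new) → pick C (covers 2 new) → pick E (covers 1 new). Total picks: 4.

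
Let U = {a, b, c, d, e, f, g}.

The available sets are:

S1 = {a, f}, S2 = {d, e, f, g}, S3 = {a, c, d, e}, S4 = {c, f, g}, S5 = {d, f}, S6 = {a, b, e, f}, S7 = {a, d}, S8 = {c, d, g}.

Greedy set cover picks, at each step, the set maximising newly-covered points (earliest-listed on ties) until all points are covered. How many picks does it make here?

3

Greedy: pick S2 (covers 4 new) → pick S3 (covers 2 new) → pick S6 (covers 1 new). Total picks: 3.
(The true minimum cover uses only 2 sets, so greedy is not optimal here.)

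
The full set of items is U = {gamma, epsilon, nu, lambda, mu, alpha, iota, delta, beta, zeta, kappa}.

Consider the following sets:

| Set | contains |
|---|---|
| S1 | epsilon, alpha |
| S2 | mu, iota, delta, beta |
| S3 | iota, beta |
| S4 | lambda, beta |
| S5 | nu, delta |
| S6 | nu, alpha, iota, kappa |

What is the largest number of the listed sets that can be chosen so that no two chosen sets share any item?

3

S1, S4, S5 are pairwise disjoint (S1={epsilon,alpha}; S4={lambda,beta}; S5={nu,delta}).
Every remaining set overlaps one of these, and no 4 of the listed sets are pairwise disjoint, so 3 is the maximum.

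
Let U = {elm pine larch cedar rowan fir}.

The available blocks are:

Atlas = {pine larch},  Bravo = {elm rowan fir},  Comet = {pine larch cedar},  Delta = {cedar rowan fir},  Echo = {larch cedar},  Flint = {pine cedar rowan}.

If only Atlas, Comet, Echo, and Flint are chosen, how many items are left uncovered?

Union of Atlas, Comet, Echo, Flint = {pine, larch, cedar, rowan}.
Not covered: elm, fir — 2 items.

2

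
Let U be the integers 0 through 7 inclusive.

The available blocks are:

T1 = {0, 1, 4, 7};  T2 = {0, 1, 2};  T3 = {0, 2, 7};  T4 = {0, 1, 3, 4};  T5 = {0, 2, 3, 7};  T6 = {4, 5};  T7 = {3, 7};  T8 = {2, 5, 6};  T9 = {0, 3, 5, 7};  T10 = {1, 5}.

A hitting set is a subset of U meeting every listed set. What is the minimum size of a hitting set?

3

Take H = {0, 5, 7}. Each listed block contains at least one of these, so H is a hitting set of size 3.
The blocks T2, T6, T7 are pairwise disjoint, so any hitting set needs a separate element for each — at least 3. Hence 3 is optimal.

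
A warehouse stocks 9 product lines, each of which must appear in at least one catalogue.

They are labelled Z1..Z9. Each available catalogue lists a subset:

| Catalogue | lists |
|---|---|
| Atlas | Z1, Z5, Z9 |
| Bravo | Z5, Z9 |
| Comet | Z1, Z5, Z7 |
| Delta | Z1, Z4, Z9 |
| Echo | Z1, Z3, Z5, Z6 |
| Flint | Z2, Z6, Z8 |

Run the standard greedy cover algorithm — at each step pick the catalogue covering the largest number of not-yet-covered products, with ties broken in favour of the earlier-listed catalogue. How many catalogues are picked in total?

4

Greedy: pick Echo (covers 4 new) → pick Delta (covers 2 new) → pick Flint (covers 2 new) → pick Comet (covers 1 new). Total picks: 4.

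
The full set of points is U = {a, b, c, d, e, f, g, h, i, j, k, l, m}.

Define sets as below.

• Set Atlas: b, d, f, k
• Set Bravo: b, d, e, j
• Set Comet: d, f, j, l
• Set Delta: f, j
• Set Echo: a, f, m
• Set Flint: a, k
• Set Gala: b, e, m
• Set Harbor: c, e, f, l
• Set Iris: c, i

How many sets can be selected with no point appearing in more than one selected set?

Delta, Flint, Gala, Iris are pairwise disjoint (Delta={f,j}; Flint={a,k}; Gala={b,e,m}; Iris={c,i}).
Every remaining set overlaps one of these, and no 5 of the listed sets are pairwise disjoint, so 4 is the maximum.

4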